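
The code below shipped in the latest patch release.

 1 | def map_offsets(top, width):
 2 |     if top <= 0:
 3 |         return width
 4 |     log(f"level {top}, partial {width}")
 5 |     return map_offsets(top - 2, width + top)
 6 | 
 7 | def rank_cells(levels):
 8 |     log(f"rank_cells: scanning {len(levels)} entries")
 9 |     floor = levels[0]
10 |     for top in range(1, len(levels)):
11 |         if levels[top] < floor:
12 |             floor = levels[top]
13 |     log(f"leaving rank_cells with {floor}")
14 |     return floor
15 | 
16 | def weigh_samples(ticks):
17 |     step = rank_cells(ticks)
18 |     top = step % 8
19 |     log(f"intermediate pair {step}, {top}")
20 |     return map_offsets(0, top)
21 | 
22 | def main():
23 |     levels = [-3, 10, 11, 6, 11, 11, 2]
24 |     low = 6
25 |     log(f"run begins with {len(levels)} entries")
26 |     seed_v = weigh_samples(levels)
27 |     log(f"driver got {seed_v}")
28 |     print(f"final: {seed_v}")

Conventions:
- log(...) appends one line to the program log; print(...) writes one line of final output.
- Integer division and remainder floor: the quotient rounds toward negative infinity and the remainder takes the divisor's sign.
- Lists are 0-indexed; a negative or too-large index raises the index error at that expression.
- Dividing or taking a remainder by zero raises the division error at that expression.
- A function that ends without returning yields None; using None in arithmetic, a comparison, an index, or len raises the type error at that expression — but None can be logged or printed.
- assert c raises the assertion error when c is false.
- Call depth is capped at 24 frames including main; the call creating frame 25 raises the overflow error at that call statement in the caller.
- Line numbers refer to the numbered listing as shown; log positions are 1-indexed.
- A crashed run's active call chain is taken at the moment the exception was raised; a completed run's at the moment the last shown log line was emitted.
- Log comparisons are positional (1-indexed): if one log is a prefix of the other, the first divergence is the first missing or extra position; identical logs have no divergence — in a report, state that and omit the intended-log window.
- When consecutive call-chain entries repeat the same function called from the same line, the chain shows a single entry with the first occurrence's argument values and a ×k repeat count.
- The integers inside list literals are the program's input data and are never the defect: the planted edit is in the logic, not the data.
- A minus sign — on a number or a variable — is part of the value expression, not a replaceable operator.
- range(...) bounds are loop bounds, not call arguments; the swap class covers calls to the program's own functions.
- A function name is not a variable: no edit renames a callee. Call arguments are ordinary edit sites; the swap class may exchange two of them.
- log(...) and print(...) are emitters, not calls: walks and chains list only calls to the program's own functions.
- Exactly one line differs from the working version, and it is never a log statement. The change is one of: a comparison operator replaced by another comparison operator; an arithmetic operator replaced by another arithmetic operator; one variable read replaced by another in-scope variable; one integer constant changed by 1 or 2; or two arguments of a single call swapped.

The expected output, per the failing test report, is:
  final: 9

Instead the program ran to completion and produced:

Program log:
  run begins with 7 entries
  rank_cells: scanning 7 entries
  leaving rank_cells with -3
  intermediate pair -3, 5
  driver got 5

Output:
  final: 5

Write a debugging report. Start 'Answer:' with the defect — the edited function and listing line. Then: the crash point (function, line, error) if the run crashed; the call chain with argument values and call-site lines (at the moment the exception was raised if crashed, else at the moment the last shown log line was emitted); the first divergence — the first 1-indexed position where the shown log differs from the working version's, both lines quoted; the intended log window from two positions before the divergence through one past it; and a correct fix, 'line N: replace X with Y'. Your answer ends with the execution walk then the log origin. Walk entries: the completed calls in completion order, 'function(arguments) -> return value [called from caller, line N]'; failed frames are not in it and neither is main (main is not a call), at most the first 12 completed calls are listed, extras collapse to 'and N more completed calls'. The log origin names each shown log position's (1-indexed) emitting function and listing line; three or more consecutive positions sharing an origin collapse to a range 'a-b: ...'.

Answer: the defect is in weigh_samples at line 20.
Core observation: Everything matches until log position 5, which reads 'driver got 5' in place of 'level 5, partial 0'.
Call chain: main.
First divergence: position 5; shown 'driver got 5' vs intended 'level 5, partial 0'.
Intended log window:
  3: leaving rank_cells with -3
  4: intermediate pair -3, 5
  5: level 5, partial 0
  6: level 3, partial 5
Execution walk:
  rank_cells([-3, 10, 11, 6, 11, 11, 2]) -> -3  [called from weigh_samples, line 17]
  map_offsets(0, 5) -> 5  [called from weigh_samples, line 20]
  weigh_samples([-3, 10, 11, 6, 11, 11, 2]) -> 5  [called from main, line 26]
Log origin:
  1: emitted by main (line 25)
  2: emitted by rank_cells (line 8)
  3: emitted by rank_cells (line 13)
  4: emitted by weigh_samples (line 19)
  5: emitted by main (line 27)
A correct fix: line 20: replace `map_offsets(0, top)` with `map_offsets(top, 0)`.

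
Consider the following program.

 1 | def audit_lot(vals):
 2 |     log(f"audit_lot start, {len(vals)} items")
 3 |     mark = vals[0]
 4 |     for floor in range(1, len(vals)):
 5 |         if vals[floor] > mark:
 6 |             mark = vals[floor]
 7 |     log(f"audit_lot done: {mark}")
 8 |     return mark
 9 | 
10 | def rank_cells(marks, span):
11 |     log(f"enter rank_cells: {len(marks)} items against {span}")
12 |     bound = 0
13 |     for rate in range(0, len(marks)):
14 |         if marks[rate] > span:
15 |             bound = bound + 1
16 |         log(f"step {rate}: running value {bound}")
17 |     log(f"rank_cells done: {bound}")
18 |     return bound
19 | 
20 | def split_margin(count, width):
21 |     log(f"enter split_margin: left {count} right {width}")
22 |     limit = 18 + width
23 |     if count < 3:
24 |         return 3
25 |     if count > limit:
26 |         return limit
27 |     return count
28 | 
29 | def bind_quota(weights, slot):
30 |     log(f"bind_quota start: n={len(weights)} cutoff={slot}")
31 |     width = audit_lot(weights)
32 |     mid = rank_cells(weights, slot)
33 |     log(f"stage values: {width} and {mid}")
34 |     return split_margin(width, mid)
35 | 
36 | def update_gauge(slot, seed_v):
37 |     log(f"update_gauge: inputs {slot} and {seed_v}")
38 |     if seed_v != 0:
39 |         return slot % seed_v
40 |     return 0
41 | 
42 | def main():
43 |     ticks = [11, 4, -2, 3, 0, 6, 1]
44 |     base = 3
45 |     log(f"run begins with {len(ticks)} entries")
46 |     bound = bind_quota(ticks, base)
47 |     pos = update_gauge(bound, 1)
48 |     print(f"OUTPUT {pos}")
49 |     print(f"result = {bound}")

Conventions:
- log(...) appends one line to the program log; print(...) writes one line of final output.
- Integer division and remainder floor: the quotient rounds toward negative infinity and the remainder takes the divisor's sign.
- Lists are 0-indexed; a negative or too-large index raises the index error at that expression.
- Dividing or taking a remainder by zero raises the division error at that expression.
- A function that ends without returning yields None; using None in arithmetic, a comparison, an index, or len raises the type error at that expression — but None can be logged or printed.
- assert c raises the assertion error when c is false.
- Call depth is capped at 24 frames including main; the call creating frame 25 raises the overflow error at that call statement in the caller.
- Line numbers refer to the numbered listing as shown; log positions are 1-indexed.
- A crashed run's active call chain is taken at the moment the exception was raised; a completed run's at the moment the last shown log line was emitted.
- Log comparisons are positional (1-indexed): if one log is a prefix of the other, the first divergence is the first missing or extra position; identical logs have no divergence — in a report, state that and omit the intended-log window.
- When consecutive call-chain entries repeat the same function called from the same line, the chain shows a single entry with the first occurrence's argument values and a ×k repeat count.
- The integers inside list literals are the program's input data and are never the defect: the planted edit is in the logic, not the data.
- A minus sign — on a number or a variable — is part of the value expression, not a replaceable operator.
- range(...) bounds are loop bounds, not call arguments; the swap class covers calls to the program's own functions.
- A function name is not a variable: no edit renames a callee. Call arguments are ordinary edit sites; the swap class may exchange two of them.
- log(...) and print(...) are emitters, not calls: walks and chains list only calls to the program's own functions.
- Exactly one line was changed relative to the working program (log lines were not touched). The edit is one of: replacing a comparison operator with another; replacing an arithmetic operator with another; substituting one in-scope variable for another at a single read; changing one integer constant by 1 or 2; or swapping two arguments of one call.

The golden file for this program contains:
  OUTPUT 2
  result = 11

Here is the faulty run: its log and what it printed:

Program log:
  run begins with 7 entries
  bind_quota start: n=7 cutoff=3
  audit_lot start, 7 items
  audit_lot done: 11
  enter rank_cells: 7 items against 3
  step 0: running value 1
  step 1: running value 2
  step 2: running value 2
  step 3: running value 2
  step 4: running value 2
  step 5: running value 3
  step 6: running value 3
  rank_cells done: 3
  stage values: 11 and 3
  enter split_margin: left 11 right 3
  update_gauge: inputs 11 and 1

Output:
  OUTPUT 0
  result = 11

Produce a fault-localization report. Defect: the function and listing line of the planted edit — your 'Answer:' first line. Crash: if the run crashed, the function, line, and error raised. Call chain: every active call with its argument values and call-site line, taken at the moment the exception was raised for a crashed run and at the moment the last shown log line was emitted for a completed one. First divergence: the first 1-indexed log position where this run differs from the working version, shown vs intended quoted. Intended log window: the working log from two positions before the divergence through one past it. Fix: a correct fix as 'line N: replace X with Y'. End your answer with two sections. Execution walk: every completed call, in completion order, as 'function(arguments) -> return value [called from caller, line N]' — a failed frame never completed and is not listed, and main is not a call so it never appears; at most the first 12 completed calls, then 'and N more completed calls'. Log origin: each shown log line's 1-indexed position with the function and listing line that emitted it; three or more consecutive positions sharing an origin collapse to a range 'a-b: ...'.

Answer: the defect is in main at line 47.
The tell: At log position 16 the runs split — shown 'update_gauge: inputs 11 and 1', but the working version logs 'update_gauge: inputs 11 and 3'.
Call chain: main -> update_gauge(11, 1) (called at line 47).
First divergence: position 16 — shown 'update_gauge: inputs 11 and 1', intended 'update_gauge: inputs 11 and 3'.
Intended log window:
  14: stage values: 11 and 3
  15: enter split_margin: left 11 right 3
  16: update_gauge: inputs 11 and 3
Execution walk:
  audit_lot([11, 4, -2, 3, 0, 6, 1]) -> 11  [called from bind_quota, line 31]
  rank_cells([11, 4, -2, 3, 0, 6, 1], 3) -> 3  [called from bind_quota, line 32]
  split_margin(11, 3) -> 11  [called from bind_quota, line 34]
  bind_quota([11, 4, -2, 3, 0, 6, 1], 3) -> 11  [called from main, line 46]
  update_gauge(11, 1) -> 0  [called from main, line 47]
Log origin:
  1 — main, line 45
  2 — bind_quota, line 30
  3 — audit_lot, line 2
  4 — audit_lot, line 7
  5 — rank_cells, line 11
  6-12 — rank_cells, line 16
  13 — rank_cells, line 17
  14 — bind_quota, line 33
  15 — split_margin, line 21
  16 — update_gauge, line 37
A correct fix: line 47: replace `1` with `3`.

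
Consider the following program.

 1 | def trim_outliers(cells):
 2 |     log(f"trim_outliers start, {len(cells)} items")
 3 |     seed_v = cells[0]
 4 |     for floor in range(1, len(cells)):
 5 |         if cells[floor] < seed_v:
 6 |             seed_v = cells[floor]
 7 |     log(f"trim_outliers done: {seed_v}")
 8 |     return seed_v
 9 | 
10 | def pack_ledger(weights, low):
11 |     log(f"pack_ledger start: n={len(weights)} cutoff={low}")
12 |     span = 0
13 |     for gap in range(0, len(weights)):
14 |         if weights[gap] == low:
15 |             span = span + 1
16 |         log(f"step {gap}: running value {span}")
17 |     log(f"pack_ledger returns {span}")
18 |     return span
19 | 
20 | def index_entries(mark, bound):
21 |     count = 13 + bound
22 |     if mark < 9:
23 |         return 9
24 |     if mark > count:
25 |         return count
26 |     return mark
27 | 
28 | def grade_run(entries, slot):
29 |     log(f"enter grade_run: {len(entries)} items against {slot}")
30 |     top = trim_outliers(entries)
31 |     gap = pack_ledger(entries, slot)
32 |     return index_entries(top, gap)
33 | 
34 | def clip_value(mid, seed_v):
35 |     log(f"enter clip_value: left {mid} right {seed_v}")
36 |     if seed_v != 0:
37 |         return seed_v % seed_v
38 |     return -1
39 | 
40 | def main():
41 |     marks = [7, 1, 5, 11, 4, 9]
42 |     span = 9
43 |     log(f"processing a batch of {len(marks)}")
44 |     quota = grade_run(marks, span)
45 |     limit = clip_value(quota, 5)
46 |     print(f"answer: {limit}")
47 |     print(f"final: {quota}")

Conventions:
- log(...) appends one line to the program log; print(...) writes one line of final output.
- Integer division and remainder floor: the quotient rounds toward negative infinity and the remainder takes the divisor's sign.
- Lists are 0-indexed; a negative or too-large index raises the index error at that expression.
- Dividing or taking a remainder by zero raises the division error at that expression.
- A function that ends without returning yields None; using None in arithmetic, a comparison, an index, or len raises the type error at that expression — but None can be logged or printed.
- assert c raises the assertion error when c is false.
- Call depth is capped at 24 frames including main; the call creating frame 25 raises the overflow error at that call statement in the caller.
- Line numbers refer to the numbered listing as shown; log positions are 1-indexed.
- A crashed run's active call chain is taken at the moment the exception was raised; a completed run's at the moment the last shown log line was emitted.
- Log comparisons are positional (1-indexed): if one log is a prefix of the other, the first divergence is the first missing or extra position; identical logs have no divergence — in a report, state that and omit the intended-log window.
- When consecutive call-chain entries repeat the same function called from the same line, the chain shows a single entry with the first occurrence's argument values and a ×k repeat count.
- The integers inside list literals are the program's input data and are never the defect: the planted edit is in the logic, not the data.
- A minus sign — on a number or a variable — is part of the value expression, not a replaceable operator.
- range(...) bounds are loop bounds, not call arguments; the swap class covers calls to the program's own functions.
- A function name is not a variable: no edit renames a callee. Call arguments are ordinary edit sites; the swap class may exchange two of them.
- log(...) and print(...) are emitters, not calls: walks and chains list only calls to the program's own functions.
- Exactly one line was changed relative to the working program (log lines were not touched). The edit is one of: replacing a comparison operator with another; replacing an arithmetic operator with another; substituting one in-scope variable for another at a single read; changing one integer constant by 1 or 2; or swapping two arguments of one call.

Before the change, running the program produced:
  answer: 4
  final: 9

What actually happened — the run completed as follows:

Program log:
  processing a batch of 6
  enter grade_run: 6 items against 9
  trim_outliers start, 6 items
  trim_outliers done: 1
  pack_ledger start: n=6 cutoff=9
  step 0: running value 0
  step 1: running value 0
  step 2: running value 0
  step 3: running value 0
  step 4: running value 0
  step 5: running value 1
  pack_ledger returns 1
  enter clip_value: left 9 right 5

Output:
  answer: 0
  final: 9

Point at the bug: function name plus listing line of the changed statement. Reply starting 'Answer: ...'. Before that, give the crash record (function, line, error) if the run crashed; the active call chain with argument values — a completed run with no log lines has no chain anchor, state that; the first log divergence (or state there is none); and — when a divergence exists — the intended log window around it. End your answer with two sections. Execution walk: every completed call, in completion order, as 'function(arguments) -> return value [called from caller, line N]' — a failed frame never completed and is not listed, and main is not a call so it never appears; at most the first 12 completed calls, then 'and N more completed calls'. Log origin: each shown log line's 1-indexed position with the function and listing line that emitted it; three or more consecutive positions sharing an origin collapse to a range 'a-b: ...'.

Answer: the defect is in clip_value at line 37.
The tell: The logs agree in full; only the final output differs.
Call chain: main -> clip_value(9, 5) (called at line 45).
First divergence: none; the two logs match at every position.
Execution walk:
  trim_outliers([7, 1, 5, 11, 4, 9]) -> 1  [called from grade_run, line 30]
  pack_ledger([7, 1, 5, 11, 4, 9], 9) -> 1  [called from grade_run, line 31]
  index_entries(1, 1) -> 9  [called from grade_run, line 32]
  grade_run([7, 1, 5, 11, 4, 9], 9) -> 9  [called from main, line 44]
  clip_value(9, 5) -> 0  [called from main, line 45]
Log origin:
  1: emitted by main (line 43)
  2: emitted by grade_run (line 29)
  3: emitted by trim_outliers (line 2)
  4: emitted by trim_outliers (line 7)
  5: emitted by pack_ledger (line 11)
  6-11: emitted by pack_ledger (line 16)
  12: emitted by pack_ledger (line 17)
  13: emitted by clip_value (line 35)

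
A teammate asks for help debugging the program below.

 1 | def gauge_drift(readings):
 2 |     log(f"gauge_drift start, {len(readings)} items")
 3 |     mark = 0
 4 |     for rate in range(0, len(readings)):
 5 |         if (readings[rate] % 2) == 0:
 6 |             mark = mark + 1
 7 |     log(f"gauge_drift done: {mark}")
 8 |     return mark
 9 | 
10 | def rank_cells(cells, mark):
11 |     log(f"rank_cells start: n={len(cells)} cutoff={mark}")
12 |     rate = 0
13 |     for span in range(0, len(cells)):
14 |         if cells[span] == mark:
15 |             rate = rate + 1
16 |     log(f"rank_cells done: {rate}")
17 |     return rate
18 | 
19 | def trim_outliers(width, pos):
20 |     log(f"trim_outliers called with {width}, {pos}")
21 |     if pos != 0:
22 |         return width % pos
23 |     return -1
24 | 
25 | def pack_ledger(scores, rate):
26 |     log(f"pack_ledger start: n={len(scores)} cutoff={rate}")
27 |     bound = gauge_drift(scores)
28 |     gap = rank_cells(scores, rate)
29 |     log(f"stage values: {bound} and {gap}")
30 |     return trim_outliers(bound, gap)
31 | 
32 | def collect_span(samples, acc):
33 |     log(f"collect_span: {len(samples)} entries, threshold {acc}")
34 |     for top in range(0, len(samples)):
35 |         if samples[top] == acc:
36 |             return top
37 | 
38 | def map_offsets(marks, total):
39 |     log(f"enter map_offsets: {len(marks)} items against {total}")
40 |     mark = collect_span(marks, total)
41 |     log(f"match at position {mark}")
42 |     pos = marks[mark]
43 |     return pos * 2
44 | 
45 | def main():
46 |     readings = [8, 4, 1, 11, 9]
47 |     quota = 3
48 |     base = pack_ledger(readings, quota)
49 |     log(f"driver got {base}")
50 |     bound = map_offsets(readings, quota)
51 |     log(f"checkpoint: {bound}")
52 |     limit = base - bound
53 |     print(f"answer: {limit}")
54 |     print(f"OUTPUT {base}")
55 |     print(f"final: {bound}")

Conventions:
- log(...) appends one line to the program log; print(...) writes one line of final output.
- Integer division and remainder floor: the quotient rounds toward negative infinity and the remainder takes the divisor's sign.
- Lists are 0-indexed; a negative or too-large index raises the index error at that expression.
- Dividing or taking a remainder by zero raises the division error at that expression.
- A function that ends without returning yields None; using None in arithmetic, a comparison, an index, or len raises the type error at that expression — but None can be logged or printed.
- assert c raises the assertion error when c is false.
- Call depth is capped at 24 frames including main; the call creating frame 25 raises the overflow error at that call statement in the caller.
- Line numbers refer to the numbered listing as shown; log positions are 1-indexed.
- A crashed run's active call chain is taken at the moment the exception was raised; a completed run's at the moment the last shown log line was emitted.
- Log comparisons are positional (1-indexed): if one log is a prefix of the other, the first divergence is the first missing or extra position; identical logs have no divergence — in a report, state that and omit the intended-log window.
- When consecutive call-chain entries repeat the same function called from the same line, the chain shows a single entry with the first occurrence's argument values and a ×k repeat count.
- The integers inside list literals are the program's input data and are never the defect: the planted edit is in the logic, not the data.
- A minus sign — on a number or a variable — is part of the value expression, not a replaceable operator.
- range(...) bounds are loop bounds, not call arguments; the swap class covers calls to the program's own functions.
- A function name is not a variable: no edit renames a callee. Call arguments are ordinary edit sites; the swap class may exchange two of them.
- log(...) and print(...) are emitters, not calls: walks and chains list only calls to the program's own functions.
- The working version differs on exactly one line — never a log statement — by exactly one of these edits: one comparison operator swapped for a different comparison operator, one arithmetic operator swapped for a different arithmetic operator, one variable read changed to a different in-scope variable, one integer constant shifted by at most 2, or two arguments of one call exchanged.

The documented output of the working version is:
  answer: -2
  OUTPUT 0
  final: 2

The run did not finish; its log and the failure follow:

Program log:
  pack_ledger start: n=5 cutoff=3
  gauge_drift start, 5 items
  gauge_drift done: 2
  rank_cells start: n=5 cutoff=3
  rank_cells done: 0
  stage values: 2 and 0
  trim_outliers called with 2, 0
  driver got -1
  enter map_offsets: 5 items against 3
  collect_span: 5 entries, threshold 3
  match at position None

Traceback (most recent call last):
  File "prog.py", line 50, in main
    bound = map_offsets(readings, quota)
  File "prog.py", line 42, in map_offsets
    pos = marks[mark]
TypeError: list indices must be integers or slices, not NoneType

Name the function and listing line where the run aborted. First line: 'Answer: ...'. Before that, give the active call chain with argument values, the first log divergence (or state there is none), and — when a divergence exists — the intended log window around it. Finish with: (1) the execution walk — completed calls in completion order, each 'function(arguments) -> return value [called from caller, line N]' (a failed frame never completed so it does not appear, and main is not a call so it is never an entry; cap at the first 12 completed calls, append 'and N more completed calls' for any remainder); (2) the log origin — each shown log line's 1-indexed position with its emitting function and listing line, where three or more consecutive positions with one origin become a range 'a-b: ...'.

Answer: the error was raised in map_offsets, line 42.
Key fact: Everything matches until log position 1, which reads 'pack_ledger start: n=5 cutoff=3' in place of 'pack_ledger start: n=5 cutoff=1'.
Call chain: main -> map_offsets([8, 4, 1, 11, 9], 3) (called at line 50).
First divergence: position 1; shown 'pack_ledger start: n=5 cutoff=3' vs intended 'pack_ledger start: n=5 cutoff=1'.
Intended log window:
  1: pack_ledger start: n=5 cutoff=1
  2: gauge_drift start, 5 items
Execution walk:
  gauge_drift([8, 4, 1, 11, 9]) -> 2  [called from pack_ledger, line 27]
  rank_cells([8, 4, 1, 11, 9], 3) -> 0  [called from pack_ledger, line 28]
  trim_outliers(2, 0) -> -1  [called from pack_ledger, line 30]
  pack_ledger([8, 4, 1, 11, 9], 3) -> -1  [called from main, line 48]
  collect_span([8, 4, 1, 11, 9], 3) -> None  [called from map_offsets, line 40]
Log origins:
  1: from pack_ledger, line 26
  2: from gauge_drift, line 2
  3: from gauge_drift, line 7
  4: from rank_cells, line 11
  5: from rank_cells, line 16
  6: from pack_ledger, line 29
  7: from trim_outliers, line 20
  8: from main, line 49
  9: from map_offsets, line 39
  10: from collect_span, line 33
  11: from map_offsets, line 41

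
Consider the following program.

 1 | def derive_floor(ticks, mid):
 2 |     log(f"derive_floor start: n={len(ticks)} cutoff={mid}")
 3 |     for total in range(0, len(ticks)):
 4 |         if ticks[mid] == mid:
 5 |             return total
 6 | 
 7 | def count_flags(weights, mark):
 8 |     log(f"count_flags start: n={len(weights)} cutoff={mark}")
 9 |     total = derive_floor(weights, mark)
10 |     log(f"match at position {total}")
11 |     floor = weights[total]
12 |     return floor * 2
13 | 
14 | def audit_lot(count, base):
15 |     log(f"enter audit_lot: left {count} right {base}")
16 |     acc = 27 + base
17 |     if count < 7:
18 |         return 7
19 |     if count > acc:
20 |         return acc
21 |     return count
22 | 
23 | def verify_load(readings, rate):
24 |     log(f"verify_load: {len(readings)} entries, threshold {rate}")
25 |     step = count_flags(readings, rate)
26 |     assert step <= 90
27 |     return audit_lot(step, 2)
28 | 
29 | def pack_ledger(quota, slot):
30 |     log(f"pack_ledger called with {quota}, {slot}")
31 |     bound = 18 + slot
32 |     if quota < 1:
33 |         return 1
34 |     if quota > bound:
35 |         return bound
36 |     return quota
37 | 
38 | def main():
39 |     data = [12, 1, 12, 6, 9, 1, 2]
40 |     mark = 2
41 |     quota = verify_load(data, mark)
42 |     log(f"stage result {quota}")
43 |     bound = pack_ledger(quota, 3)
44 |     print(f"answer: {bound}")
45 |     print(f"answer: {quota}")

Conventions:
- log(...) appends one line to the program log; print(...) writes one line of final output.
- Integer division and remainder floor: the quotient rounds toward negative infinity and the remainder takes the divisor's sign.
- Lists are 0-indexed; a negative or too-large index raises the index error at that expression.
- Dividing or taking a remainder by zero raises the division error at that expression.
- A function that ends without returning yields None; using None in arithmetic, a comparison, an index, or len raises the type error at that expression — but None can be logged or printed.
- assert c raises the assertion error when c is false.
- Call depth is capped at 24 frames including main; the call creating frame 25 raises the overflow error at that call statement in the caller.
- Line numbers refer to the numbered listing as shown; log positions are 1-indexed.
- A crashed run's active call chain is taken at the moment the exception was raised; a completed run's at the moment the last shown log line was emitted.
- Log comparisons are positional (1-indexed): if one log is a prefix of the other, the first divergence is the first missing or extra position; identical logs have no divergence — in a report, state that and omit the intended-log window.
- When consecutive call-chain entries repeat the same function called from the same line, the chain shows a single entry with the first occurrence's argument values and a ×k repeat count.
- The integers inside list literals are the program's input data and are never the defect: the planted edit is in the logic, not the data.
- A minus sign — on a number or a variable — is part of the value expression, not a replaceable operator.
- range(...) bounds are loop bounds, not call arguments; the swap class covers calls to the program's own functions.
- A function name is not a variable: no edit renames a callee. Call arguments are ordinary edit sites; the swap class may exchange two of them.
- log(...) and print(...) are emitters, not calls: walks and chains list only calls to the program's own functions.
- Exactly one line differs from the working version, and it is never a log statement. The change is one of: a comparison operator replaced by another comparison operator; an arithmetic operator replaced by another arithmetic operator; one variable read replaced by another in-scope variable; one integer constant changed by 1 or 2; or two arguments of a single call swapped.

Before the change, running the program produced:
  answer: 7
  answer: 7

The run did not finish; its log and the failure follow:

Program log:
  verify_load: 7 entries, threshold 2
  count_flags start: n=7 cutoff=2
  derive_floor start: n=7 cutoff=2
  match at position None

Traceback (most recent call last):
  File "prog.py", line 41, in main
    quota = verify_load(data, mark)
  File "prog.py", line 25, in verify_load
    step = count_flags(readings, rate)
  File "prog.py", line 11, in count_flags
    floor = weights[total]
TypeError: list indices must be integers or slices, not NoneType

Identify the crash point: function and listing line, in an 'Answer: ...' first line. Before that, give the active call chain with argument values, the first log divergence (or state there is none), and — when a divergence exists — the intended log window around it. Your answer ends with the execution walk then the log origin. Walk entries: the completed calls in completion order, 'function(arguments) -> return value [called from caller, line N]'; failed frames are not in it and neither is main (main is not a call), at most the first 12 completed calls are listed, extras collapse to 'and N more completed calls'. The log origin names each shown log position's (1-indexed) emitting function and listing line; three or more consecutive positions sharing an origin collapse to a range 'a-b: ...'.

Answer: the error was raised in count_flags, line 11.
Key fact: At log position 4 the runs split — shown 'match at position None', but the working version logs 'match at position 6'.
Call chain: main -> verify_load([12, 1, 12, 6, 9, 1, 2], 2) (called at line 41) -> count_flags([12, 1, 12, 6, 9, 1, 2], 2) (called at line 25).
First divergence: position 4; shown 'match at position None' vs intended 'match at position 6'.
Intended log window:
  2: count_flags start: n=7 cutoff=2
  3: derive_floor start: n=7 cutoff=2
  4: match at position 6
  5: enter audit_lot: left 4 right 2
Execution walk:
  derive_floor([12, 1, 12, 6, 9, 1, 2], 2) -> None  [called from count_flags, line 9]
Log origins:
  1: logged in verify_load at line 24
  2: logged in count_flags at line 8
  3: logged in derive_floor at line 2
  4: logged in count_flags at line 10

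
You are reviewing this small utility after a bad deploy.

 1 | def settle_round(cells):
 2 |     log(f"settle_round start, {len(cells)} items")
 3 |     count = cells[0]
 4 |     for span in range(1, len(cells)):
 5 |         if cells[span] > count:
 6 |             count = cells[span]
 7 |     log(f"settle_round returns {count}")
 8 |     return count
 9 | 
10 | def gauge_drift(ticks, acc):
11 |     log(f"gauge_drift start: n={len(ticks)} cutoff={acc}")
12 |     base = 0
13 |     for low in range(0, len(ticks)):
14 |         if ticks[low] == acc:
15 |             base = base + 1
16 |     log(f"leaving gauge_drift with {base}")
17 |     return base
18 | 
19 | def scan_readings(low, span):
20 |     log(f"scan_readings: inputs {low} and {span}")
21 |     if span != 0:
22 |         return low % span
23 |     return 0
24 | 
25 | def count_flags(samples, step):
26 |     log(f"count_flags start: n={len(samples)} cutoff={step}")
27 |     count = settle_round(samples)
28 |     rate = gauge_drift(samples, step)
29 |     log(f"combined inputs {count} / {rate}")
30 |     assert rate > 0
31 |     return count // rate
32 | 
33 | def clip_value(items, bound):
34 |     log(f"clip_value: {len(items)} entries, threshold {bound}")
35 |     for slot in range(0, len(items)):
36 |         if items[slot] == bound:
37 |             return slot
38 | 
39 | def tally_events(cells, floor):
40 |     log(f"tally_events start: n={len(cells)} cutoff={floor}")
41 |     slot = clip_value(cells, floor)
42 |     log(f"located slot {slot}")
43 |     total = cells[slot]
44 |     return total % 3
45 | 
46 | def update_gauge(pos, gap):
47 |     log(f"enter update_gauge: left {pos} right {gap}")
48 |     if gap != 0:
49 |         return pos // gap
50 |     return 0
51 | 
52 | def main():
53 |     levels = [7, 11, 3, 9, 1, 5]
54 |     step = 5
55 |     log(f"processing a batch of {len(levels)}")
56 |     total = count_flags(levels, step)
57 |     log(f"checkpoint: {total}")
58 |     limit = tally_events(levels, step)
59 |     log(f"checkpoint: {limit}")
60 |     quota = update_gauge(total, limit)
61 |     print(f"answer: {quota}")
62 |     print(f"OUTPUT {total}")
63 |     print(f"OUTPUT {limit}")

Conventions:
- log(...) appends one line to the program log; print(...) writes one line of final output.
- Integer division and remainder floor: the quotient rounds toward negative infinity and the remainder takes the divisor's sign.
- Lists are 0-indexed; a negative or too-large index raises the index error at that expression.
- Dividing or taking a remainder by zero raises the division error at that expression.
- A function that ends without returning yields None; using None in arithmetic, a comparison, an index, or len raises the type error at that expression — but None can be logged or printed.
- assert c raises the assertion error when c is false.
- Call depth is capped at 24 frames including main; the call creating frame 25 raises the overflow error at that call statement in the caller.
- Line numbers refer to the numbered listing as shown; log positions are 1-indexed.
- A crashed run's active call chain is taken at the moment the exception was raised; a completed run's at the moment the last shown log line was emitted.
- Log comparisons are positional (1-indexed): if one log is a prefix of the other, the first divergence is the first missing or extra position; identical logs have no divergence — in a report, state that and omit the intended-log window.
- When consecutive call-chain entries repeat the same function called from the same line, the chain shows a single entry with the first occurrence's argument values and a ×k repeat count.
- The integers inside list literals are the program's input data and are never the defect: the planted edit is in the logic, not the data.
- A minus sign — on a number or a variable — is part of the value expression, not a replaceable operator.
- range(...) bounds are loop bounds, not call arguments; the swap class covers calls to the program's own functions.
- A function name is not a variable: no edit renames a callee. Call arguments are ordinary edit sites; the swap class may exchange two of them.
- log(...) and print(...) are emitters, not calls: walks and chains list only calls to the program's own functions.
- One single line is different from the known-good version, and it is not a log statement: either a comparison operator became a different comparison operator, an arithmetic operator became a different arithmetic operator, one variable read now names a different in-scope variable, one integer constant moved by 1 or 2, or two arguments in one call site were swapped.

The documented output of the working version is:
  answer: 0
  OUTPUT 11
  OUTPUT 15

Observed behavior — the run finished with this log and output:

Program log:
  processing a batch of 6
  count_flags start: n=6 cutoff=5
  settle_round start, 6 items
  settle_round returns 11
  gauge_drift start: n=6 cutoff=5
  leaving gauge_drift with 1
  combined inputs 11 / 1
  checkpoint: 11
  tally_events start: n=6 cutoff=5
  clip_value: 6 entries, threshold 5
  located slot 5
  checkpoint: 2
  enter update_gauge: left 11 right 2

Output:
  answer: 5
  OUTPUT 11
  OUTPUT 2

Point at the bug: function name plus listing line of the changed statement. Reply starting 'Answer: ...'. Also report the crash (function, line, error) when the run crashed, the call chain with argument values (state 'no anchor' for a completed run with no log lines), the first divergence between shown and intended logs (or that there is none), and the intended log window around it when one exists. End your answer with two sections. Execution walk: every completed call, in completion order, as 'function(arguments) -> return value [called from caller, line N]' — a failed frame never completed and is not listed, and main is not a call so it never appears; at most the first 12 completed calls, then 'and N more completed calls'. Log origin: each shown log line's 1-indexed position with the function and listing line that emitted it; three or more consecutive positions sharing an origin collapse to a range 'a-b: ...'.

Answer: the defect is in tally_events at line 44.
Key fact: The log first diverges at position 12: the faulty run prints 'checkpoint: 2' where the working version prints 'checkpoint: 15'.
Call chain: main -> update_gauge(11, 2) (called at line 60).
First divergence: position 12 — shown 'checkpoint: 2', intended 'checkpoint: 15'.
Intended log window:
  10: clip_value: 6 entries, threshold 5
  11: located slot 5
  12: checkpoint: 15
  13: enter update_gauge: left 11 right 15
Execution walk:
  settle_round([7, 11, 3, 9, 1, 5]) -> 11  [called from count_flags, line 27]
  gauge_drift([7, 11, 3, 9, 1, 5], 5) -> 1  [called from count_flags, line 28]
  count_flags([7, 11, 3, 9, 1, 5], 5) -> 11  [called from main, line 56]
  clip_value([7, 11, 3, 9, 1, 5], 5) -> 5  [called from tally_events, line 41]
  tally_events([7, 11, 3, 9, 1, 5], 5) -> 2  [called from main, line 58]
  update_gauge(11, 2) -> 5  [called from main, line 60]
Origin of each log line:
  1: logged in main at line 55
  2: logged in count_flags at line 26
  3: logged in settle_round at line 2
  4: logged in settle_round at line 7
  5: logged in gauge_drift at line 11
  6: logged in gauge_drift at line 16
  7: logged in count_flags at line 29
  8: logged in main at line 57
  9: logged in tally_events at line 40
  10: logged in clip_value at line 34
  11: logged in tally_events at line 42
  12: logged in main at line 59
  13: logged in update_gauge at line 47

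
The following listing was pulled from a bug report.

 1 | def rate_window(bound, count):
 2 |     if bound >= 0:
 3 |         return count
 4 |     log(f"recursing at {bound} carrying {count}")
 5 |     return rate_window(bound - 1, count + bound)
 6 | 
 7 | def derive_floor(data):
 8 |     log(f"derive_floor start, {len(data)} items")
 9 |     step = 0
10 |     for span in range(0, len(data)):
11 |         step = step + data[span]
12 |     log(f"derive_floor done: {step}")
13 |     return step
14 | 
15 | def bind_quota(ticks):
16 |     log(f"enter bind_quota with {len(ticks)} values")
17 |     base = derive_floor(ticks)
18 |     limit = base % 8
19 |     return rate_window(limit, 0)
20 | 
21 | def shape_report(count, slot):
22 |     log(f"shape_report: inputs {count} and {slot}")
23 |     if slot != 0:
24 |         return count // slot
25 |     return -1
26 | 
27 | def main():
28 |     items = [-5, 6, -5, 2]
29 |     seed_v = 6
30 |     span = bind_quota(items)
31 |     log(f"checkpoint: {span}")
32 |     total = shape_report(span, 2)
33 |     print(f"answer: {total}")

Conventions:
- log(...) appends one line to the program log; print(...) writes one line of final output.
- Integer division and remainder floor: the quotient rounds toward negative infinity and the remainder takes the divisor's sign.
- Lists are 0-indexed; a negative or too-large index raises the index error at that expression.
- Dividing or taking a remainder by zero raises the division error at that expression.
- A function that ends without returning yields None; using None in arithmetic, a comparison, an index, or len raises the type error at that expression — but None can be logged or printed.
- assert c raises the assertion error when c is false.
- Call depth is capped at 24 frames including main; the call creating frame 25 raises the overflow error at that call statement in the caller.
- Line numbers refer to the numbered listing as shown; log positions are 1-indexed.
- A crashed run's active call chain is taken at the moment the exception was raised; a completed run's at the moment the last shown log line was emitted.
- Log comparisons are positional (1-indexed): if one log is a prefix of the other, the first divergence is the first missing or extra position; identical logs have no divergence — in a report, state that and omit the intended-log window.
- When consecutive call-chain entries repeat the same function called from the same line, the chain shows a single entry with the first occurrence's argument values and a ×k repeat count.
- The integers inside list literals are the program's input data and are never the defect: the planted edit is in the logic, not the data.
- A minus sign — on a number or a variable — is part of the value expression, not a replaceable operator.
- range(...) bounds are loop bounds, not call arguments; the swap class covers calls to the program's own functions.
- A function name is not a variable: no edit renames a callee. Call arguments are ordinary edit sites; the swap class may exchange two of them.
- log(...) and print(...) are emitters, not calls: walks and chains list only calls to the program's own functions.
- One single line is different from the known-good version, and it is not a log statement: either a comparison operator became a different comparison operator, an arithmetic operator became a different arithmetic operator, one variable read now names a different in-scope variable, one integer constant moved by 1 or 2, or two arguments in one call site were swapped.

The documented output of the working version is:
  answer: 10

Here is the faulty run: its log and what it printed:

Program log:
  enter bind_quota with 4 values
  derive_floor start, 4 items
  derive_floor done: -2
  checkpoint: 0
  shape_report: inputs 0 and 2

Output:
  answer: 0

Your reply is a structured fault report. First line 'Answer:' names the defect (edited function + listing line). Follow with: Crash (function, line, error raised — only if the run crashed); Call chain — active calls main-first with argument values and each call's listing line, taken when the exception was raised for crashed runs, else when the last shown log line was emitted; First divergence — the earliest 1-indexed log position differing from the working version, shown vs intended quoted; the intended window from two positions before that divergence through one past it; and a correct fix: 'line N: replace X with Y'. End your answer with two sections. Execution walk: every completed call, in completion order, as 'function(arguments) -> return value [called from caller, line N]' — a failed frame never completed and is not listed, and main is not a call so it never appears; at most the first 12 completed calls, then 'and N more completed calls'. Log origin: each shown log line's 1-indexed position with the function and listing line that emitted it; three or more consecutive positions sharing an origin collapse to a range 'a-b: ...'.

Answer: the defect is in rate_window at line 2.
The tell: Everything matches until log position 4, which reads 'checkpoint: 0' in place of 'recursing at 6 carrying 0'.
Call chain: main -> shape_report(0, 2) (called at line 32).
First divergence: position 4 — shown 'checkpoint: 0', intended 'recursing at 6 carrying 0'.
Intended log window:
  2: derive_floor start, 4 items
  3: derive_floor done: -2
  4: recursing at 6 carrying 0
  5: recursing at 5 carrying 6
Execution walk:
  derive_floor([-5, 6, -5, 2]) -> -2  [called from bind_quota, line 17]
  rate_window(6, 0) -> 0  [called from bind_quota, line 19]
  bind_quota([-5, 6, -5, 2]) -> 0  [called from main, line 30]
  shape_report(0, 2) -> 0  [called from main, line 32]
Log origins:
  1: emitted by bind_quota (line 16)
  2: emitted by derive_floor (line 8)
  3: emitted by derive_floor (line 12)
  4: emitted by main (line 31)
  5: emitted by shape_report (line 22)
A correct fix: line 2: replace `>=` with `<=`.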